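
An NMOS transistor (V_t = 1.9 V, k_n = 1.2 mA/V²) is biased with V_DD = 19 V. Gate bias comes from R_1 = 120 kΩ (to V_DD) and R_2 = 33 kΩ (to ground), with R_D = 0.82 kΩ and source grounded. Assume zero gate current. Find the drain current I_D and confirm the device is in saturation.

V_G = V_DD·R_2/(R_1+R_2) = 19×33/153 = 4.1 V. With the source grounded, V_GS = V_G = 4.1 V.
Assume saturation: I_D = (k_n/2)(V_GS − V_t)² = (1.2/2)×(4.1 − 1.9)² = 0.6×2.2² = 2.9 mA.
V_DS = V_DD − I_D·R_D = 19 − 2.9×0.82 = 16.6 V.
Saturation requires V_DS ≥ V_GS − V_t = 2.2 V; 16.6 ≥ 2.2 ✓.

I_D ≈ 2.9 mA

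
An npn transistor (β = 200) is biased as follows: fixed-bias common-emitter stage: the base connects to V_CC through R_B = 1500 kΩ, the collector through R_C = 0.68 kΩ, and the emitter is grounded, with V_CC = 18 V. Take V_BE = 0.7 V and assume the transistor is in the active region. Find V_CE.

Base loop: V_CC = I_B·R_B + V_BE, so I_B = (18 − 0.7)/1500 kΩ = 0.0115 mA.
In the active region I_C = β·I_B = 200 × 0.0115 = 2.31 mA.
Collector loop: V_CE = V_CC − I_C·R_C = 18 − 2.31×0.68 = 16.4 V.
Since V_CE = 16.4 V > V_CE(sat) ≈ 0.2 V, the transistor is in the active region as assumed.

V_CE ≈ 16 V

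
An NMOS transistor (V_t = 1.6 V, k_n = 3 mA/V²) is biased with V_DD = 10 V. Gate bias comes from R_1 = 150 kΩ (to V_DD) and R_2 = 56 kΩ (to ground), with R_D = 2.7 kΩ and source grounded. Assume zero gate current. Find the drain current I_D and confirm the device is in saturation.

I_D ≈ 1.9 mA

V_G = V_DD·R_2/(R_1+R_2) = 10×56/206 = 2.72 V. With the source grounded, V_GS = V_G = 2.72 V.
Assume saturation: I_D = (k_n/2)(V_GS − V_t)² = (3/2)×(2.72 − 1.6)² = 1.5×1.12² = 1.88 mA.
V_DS = V_DD − I_D·R_D = 10 − 1.88×2.7 = 4.93 V.
Saturation requires V_DS ≥ V_GS − V_t = 1.12 V; 4.93 ≥ 1.12 ✓.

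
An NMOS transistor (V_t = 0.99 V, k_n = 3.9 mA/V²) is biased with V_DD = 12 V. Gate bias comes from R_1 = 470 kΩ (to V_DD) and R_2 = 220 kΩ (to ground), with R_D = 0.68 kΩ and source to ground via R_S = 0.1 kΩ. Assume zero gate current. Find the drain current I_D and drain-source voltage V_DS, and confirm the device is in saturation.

V_G = V_DD·R_2/(R_1+R_2) = 12×220/690 = 3.83 V.
Assume saturation: I_D = (k_n/2)(V_GS − V_t)² with V_GS = V_G − I_D·R_S = 3.83 − 0.1·I_D.
Substituting gives 0.0195·I_D² − 2.11·I_D + 15.7 = 0, with roots I_D = 8.05 or 100 mA.
The root I_D = 100 mA gives V_GS = -6.17 V ≤ V_t, so take I_D = 8.05 mA.
Then V_GS = 3.02 V and V_DS = V_DD − I_D(R_D+R_S) = 12 − 8.05×0.78 = 5.72 V.
Saturation requires V_DS ≥ V_GS − V_t = 2.03 V; 5.72 ≥ 2.03 ✓.

I_D ≈ 8 mA, V_DS ≈ 5.7 V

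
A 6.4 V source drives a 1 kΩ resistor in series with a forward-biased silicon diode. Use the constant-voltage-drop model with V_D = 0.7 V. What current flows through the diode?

I ≈ 5.7 mA

KVL around the loop: 6.4 = V_D + I·R = 0.7 + I × 1 kΩ.
So I = (6.4 − 0.7) / 1 kΩ = 5.7 / 1 = 5.7 mA.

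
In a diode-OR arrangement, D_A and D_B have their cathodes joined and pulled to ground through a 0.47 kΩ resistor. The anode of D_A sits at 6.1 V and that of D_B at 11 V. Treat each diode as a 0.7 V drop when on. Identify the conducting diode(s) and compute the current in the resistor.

Only D_B conducts; I_R ≈ 22 mA

Assume both conduct. Then node N would need to be at both 6.1−0.7 = 5.4 V and 11−0.7 = 10.3 V, which is impossible.
Assume only D_B conducts: V_N = 11 − 0.7 = 10.3 V, so I_R = 10.3/0.47 = 21.9 mA.
Check D_A: its anode-to-cathode voltage is 6.1 − 10.3 = -4.2 V < 0.7 V, so it is off. The assumption is consistent.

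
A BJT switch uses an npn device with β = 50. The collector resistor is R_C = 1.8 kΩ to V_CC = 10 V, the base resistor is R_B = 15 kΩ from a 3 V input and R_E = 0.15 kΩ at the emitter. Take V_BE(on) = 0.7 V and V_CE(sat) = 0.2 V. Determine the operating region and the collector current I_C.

Assume active: I_B = (3 − 0.7)/(15 + 51×0.15) = 0.102 mA, I_C = β·I_B = 5.08 mA.
Then V_CE = 10 − 5.08×1.8 − 5.18×0.15 = 0.0841 V < 0.2 V — the active assumption fails.
Re-solve with V_CE = 0.2 V. KCL at the emitter: V_E/R_E = (V_BB−0.7−V_E)/R_B + (V_CC−0.2−V_E)/R_C, giving V_E = 0.768 V.
I_C = (V_CC − 0.2 − V_E)/R_C = (9.8 − 0.768)/1.8 = 5.02 mA.
Check: I_B = (2.3 − 0.768)/15 = 0.102 mA, and β·I_B = 5.11 mA > I_C, confirming saturation.

saturation; I_C ≈ 5 mA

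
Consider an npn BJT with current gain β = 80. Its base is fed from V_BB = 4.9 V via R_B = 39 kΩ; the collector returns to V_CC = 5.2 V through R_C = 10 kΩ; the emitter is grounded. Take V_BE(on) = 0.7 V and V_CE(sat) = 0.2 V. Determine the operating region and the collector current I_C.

saturation; I_C ≈ 0.5 mA

Assume active: I_B = (4.9 − 0.7)/39 = 0.108 mA, giving I_C = β·I_B = 8.62 mA.
But then V_CE = 5.2 − 8.62×10 = -81 V < V_CE(sat) = 0.2 V — impossible in the active region.
So the transistor is saturated. With V_CE = 0.2 V, I_C = (V_CC − 0.2)/R_C = 5/10 = 0.5 mA.
Check: β·I_B = 8.62 mA > I_C = 0.5 mA, confirming saturation.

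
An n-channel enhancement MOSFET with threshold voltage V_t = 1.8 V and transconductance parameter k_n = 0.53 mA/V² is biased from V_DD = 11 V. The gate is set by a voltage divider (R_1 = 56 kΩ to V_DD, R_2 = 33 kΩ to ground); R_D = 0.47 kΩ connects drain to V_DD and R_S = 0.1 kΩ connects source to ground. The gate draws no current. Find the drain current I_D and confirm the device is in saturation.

I_D ≈ 1.2 mA

V_G = V_DD·R_2/(R_1+R_2) = 11×33/89 = 4.08 V.
Assume saturation: I_D = (k_n/2)(V_GS − V_t)² with V_GS = V_G − I_D·R_S = 4.08 − 0.1·I_D.
Substituting gives 0.00265·I_D² − 1.12·I_D + 1.38 = 0, with roots I_D = 1.23 or 422 mA.
The root I_D = 422 mA gives V_GS = -38.1 V ≤ V_t, so take I_D = 1.23 mA.
Then V_GS = 3.96 V and V_DS = V_DD − I_D(R_D+R_S) = 11 − 1.23×0.57 = 10.3 V.
Saturation requires V_DS ≥ V_GS − V_t = 2.16 V; 10.3 ≥ 2.16 ✓.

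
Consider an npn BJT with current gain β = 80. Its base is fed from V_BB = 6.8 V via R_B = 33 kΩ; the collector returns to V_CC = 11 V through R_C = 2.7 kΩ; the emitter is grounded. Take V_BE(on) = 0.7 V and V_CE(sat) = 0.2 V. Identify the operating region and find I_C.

saturation; I_C ≈ 4 mA

Assume active: I_B = (6.8 − 0.7)/33 = 0.185 mA, giving I_C = β·I_B = 14.8 mA.
But then V_CE = 11 − 14.8×2.7 = -28.9 V < V_CE(sat) = 0.2 V — impossible in the active region.
So the transistor is saturated. With V_CE = 0.2 V, I_C = (V_CC − 0.2)/R_C = 10.8/2.7 = 4 mA.
Check: β·I_B = 14.8 mA > I_C = 4 mA, confirming saturation.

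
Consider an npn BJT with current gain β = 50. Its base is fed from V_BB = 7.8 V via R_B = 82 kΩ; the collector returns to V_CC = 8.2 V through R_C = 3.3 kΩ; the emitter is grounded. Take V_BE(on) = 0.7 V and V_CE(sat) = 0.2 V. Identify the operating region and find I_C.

saturation; I_C ≈ 2.4 mA

Assume active: I_B = (7.8 − 0.7)/82 = 0.0866 mA, giving I_C = β·I_B = 4.33 mA.
But then V_CE = 8.2 − 4.33×3.3 = -6.09 V < V_CE(sat) = 0.2 V — impossible in the active region.
So the transistor is saturated. With V_CE = 0.2 V, I_C = (V_CC − 0.2)/R_C = 8/3.3 = 2.42 mA.
Check: β·I_B = 4.33 mA > I_C = 2.42 mA, confirming saturation.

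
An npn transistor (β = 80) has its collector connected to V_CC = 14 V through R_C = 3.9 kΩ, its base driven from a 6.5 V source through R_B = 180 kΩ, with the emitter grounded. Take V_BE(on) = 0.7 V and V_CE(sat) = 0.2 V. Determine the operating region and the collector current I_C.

Assume active. Base-emitter loop: I_B = (V_BB − V_BE)/R_B = (6.5 − 0.7)/180 = 0.0322 mA.
I_C = β·I_B = 80×0.0322 = 2.58 mA.
V_CE = V_CC − I_C·R_C = 14 − 2.58×3.9 = 3.95 V > V_CE(sat), so the active-region assumption holds.

active; I_C ≈ 2.6 mA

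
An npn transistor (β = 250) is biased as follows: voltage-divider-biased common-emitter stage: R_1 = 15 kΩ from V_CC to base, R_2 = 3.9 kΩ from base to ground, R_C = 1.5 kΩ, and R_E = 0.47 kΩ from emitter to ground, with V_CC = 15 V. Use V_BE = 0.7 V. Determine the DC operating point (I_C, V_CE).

I_C ≈ 4.9 mA, V_CE ≈ 5.2 V

Thevenize the base divider: V_Th = V_CC·R_2/(R_1+R_2) = 15×3.9/18.9 = 3.1 V, R_Th = R_1‖R_2 = 3.1 kΩ.
Base-emitter loop: V_Th = I_B·R_Th + V_BE + (β+1)I_B·R_E, so I_B = (3.1 − 0.7) / (3.1 + 251×0.47) = 0.0198 mA.
I_C = β·I_B = 250×0.0198 = 4.95 mA, and I_E = (β+1)I_B = 4.97 mA.
V_CE = V_CC − I_C·R_C − I_E·R_E = 15 − 4.95×1.5 − 4.97×0.47 = 5.25 V.
V_CE = 5.25 V > 0.2 V confirms active-region operation.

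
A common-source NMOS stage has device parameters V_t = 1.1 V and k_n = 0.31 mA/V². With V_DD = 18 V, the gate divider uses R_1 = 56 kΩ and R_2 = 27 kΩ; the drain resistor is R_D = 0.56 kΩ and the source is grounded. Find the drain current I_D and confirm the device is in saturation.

V_G = V_DD·R_2/(R_1+R_2) = 18×27/83 = 5.86 V. With the source grounded, V_GS = V_G = 5.86 V.
Assume saturation: I_D = (k_n/2)(V_GS − V_t)² = (0.31/2)×(5.86 − 1.1)² = 0.155×4.76² = 3.51 mA.
V_DS = V_DD − I_D·R_D = 18 − 3.51×0.56 = 16 V.
Saturation requires V_DS ≥ V_GS − V_t = 4.76 V; 16 ≥ 4.76 ✓.

I_D ≈ 3.5 mA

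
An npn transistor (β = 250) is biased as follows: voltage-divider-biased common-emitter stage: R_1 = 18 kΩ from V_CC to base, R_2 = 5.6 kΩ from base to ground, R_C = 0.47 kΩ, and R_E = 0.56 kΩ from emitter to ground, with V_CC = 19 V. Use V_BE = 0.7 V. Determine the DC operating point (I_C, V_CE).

Thevenize the base divider: V_Th = V_CC·R_2/(R_1+R_2) = 19×5.6/23.6 = 4.51 V, R_Th = R_1‖R_2 = 4.27 kΩ.
Base-emitter loop: V_Th = I_B·R_Th + V_BE + (β+1)I_B·R_E, so I_B = (4.51 − 0.7) / (4.27 + 251×0.56) = 0.0263 mA.
I_C = β·I_B = 250×0.0263 = 6.57 mA, and I_E = (β+1)I_B = 6.6 mA.
V_CE = V_CC − I_C·R_C − I_E·R_E = 19 − 6.57×0.47 − 6.6×0.56 = 12.2 V.
V_CE = 12.2 V > 0.2 V confirms active-region operation.

I_C ≈ 6.6 mA, V_CE ≈ 12 V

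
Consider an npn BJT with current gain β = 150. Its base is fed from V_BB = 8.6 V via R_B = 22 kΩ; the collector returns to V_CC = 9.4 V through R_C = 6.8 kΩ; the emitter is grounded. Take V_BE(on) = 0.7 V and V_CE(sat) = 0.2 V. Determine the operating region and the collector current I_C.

saturation; I_C ≈ 1.4 mA

Assume active: I_B = (8.6 − 0.7)/22 = 0.359 mA, giving I_C = β·I_B = 53.9 mA.
But then V_CE = 9.4 − 53.9×6.8 = -357 V < V_CE(sat) = 0.2 V — impossible in the active region.
So the transistor is saturated. With V_CE = 0.2 V, I_C = (V_CC − 0.2)/R_C = 9.2/6.8 = 1.35 mA.
Check: β·I_B = 53.9 mA > I_C = 1.35 mA, confirming saturation.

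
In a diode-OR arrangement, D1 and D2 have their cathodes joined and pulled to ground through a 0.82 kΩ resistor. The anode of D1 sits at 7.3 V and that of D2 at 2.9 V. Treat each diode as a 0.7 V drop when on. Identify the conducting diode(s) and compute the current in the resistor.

Only D1 conducts; I_R ≈ 8 mA

Assume both conduct. Then node N would need to be at both 7.3−0.7 = 6.6 V and 2.9−0.7 = 2.2 V, which is impossible.
Assume only D1 conducts: V_N = 7.3 − 0.7 = 6.6 V, so I_R = 6.6/0.82 = 8.05 mA.
Check D2: its anode-to-cathode voltage is 2.9 − 6.6 = -3.7 V < 0.7 V, so it is off. The assumption is consistent.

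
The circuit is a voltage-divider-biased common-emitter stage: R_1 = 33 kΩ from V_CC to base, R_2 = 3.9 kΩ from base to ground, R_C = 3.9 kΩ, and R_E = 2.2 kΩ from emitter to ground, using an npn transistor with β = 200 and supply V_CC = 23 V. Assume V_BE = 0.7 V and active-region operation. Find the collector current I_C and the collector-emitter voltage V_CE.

I_C ≈ 0.78 mA, V_CE ≈ 18 V

Thevenize the base divider: V_Th = V_CC·R_2/(R_1+R_2) = 23×3.9/36.9 = 2.43 V, R_Th = R_1‖R_2 = 3.49 kΩ.
Base-emitter loop: V_Th = I_B·R_Th + V_BE + (β+1)I_B·R_E, so I_B = (2.43 − 0.7) / (3.49 + 201×2.2) = 0.00388 mA.
I_C = β·I_B = 200×0.00388 = 0.777 mA, and I_E = (β+1)I_B = 0.781 mA.
V_CE = V_CC − I_C·R_C − I_E·R_E = 23 − 0.777×3.9 − 0.781×2.2 = 18.3 V.
V_CE = 18.3 V > 0.2 V confirms active-region operation.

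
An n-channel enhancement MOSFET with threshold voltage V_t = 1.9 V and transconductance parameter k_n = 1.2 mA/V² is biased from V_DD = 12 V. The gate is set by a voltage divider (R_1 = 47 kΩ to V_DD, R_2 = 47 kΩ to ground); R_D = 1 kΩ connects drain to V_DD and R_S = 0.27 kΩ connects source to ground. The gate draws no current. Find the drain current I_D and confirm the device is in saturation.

V_G = V_DD·R_2/(R_1+R_2) = 12×47/94 = 6 V.
Assume saturation: I_D = (k_n/2)(V_GS − V_t)² with V_GS = V_G − I_D·R_S = 6 − 0.27·I_D.
Substituting gives 0.0437·I_D² − 2.33·I_D + 10.1 = 0, with roots I_D = 4.76 or 48.5 mA.
The root I_D = 48.5 mA gives V_GS = -7.09 V ≤ V_t, so take I_D = 4.76 mA.
Then V_GS = 4.72 V and V_DS = V_DD − I_D(R_D+R_S) = 12 − 4.76×1.27 = 5.96 V.
Saturation requires V_DS ≥ V_GS − V_t = 2.82 V; 5.96 ≥ 2.82 ✓.

I_D ≈ 4.8 mA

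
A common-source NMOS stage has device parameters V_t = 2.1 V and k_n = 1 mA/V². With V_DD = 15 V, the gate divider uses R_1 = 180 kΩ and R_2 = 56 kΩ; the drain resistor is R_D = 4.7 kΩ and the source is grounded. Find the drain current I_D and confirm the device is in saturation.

V_G = V_DD·R_2/(R_1+R_2) = 15×56/236 = 3.56 V. With the source grounded, V_GS = V_G = 3.56 V.
Assume saturation: I_D = (k_n/2)(V_GS − V_t)² = (1/2)×(3.56 − 2.1)² = 0.5×1.46² = 1.06 mA.
V_DS = V_DD − I_D·R_D = 15 − 1.06×4.7 = 10 V.
Saturation requires V_DS ≥ V_GS − V_t = 1.46 V; 10 ≥ 1.46 ✓.

I_D ≈ 1.1 mA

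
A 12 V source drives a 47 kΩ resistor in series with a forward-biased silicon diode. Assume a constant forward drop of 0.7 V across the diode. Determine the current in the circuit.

I ≈ 0.24 mA

KVL around the loop: 12 = V_D + I·R = 0.7 + I × 47 kΩ.
So I = (12 − 0.7) / 47 kΩ = 11.3 / 47 = 0.24 mA.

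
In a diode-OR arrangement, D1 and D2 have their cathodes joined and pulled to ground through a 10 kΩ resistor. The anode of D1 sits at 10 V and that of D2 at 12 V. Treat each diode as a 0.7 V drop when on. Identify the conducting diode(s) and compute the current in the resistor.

Assume both conduct. Then node N would need to be at both 10−0.7 = 9.3 V and 12−0.7 = 11.3 V, which is impossible.
Assume only D2 conducts: V_N = 12 − 0.7 = 11.3 V, so I_R = 11.3/10 = 1.13 mA.
Check D1: its anode-to-cathode voltage is 10 − 11.3 = -1.3 V < 0.7 V, so it is off. The assumption is consistent.

Only D2 conducts; I_R ≈ 1.1 mA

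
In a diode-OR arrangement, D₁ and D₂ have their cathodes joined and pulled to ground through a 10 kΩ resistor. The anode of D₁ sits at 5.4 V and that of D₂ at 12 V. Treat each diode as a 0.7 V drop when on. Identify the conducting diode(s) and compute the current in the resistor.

Assume both conduct. Then node N would need to be at both 5.4−0.7 = 4.7 V and 12−0.7 = 11.3 V, which is impossible.
Assume only D₂ conducts: V_N = 12 − 0.7 = 11.3 V, so I_R = 11.3/10 = 1.13 mA.
Check D₁: its anode-to-cathode voltage is 5.4 − 11.3 = -5.9 V < 0.7 V, so it is off. The assumption is consistent.

Only D₂ conducts; I_R ≈ 1.1 mA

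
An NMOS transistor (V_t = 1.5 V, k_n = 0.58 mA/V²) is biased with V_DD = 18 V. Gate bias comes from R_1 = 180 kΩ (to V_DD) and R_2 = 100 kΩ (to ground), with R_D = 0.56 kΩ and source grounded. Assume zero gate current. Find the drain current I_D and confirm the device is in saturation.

I_D ≈ 7 mA

V_G = V_DD·R_2/(R_1+R_2) = 18×100/280 = 6.43 V. With the source grounded, V_GS = V_G = 6.43 V.
Assume saturation: I_D = (k_n/2)(V_GS − V_t)² = (0.58/2)×(6.43 − 1.5)² = 0.29×4.93² = 7.04 mA.
V_DS = V_DD − I_D·R_D = 18 − 7.04×0.56 = 14.1 V.
Saturation requires V_DS ≥ V_GS − V_t = 4.93 V; 14.1 ≥ 4.93 ✓.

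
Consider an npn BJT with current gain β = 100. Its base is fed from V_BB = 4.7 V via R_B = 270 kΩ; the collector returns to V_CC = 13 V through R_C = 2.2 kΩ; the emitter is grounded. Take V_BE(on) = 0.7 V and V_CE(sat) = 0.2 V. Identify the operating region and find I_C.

active; I_C ≈ 1.5 mA

Assume active. Base-emitter loop: I_B = (V_BB − V_BE)/R_B = (4.7 − 0.7)/270 = 0.0148 mA.
I_C = β·I_B = 100×0.0148 = 1.48 mA.
V_CE = V_CC − I_C·R_C = 13 − 1.48×2.2 = 9.74 V > V_CE(sat), so the active-region assumption holds.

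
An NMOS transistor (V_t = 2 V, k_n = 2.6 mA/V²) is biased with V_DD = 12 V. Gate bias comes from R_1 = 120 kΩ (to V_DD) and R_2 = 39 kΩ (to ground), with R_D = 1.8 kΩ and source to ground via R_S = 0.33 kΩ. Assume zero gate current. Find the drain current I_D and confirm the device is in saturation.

V_G = V_DD·R_2/(R_1+R_2) = 12×39/159 = 2.94 V.
Assume saturation: I_D = (k_n/2)(V_GS − V_t)² with V_GS = V_G − I_D·R_S = 2.94 − 0.33·I_D.
Substituting gives 0.142·I_D² − 1.81·I_D + 1.16 = 0, with roots I_D = 0.675 or 12.1 mA.
The root I_D = 12.1 mA gives V_GS = -1.05 V ≤ V_t, so take I_D = 0.675 mA.
Then V_GS = 2.72 V and V_DS = V_DD − I_D(R_D+R_S) = 12 − 0.675×2.13 = 10.6 V.
Saturation requires V_DS ≥ V_GS − V_t = 0.721 V; 10.6 ≥ 0.721 ✓.

I_D ≈ 0.68 mA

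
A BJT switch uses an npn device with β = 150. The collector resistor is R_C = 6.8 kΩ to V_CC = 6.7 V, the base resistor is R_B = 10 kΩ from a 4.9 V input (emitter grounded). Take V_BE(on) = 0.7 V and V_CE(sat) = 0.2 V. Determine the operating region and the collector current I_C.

Assume active: I_B = (4.9 − 0.7)/10 = 0.42 mA, giving I_C = β·I_B = 63 mA.
But then V_CE = 6.7 − 63×6.8 = -422 V < V_CE(sat) = 0.2 V — impossible in the active region.
So the transistor is saturated. With V_CE = 0.2 V, I_C = (V_CC − 0.2)/R_C = 6.5/6.8 = 0.956 mA.
Check: β·I_B = 63 mA > I_C = 0.956 mA, confirming saturation.

saturation; I_C ≈ 0.96 mA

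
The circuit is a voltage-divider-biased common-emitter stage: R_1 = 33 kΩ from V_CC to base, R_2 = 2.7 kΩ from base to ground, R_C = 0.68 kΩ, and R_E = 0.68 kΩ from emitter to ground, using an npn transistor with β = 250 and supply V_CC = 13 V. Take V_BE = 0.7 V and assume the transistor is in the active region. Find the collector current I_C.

Thevenize the base divider: V_Th = V_CC·R_2/(R_1+R_2) = 13×2.7/35.7 = 0.983 V, R_Th = R_1‖R_2 = 2.5 kΩ.
Base-emitter loop: V_Th = I_B·R_Th + V_BE + (β+1)I_B·R_E, so I_B = (0.983 − 0.7) / (2.5 + 251×0.68) = 0.00164 mA.
I_C = β·I_B = 250×0.00164 = 0.409 mA, and I_E = (β+1)I_B = 0.41 mA.
V_CE = V_CC − I_C·R_C − I_E·R_E = 13 − 0.409×0.68 − 0.41×0.68 = 12.4 V.
V_CE = 12.4 V > 0.2 V confirms active-region operation.

I_C ≈ 0.41 mA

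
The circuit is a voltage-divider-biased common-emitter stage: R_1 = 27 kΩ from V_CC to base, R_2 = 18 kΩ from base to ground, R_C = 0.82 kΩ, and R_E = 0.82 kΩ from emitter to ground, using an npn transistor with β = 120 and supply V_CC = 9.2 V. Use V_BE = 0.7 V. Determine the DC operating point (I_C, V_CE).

Thevenize the base divider: V_Th = V_CC·R_2/(R_1+R_2) = 9.2×18/45 = 3.68 V, R_Th = R_1‖R_2 = 10.8 kΩ.
Base-emitter loop: V_Th = I_B·R_Th + V_BE + (β+1)I_B·R_E, so I_B = (3.68 − 0.7) / (10.8 + 121×0.82) = 0.0271 mA.
I_C = β·I_B = 120×0.0271 = 3.25 mA, and I_E = (β+1)I_B = 3.28 mA.
V_CE = V_CC − I_C·R_C − I_E·R_E = 9.2 − 3.25×0.82 − 3.28×0.82 = 3.85 V.
V_CE = 3.85 V > 0.2 V confirms active-region operation.

I_C ≈ 3.3 mA, V_CE ≈ 3.8 V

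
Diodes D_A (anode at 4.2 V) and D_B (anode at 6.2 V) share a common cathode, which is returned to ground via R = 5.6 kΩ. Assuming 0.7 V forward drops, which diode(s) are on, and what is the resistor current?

Assume both conduct. Then node N would need to be at both 4.2−0.7 = 3.5 V and 6.2−0.7 = 5.5 V, which is impossible.
Assume only D_B conducts: V_N = 6.2 − 0.7 = 5.5 V, so I_R = 5.5/5.6 = 0.982 mA.
Check D_A: its anode-to-cathode voltage is 4.2 − 5.5 = -1.3 V < 0.7 V, so it is off. The assumption is consistent.

Only D_B conducts; I_R ≈ 0.98 mA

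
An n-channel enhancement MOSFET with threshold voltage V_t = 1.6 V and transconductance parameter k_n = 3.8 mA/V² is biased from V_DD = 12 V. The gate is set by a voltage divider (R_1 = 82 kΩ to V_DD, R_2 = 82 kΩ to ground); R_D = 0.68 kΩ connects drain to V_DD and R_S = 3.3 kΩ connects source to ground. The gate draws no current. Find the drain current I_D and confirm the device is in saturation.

V_G = V_DD·R_2/(R_1+R_2) = 12×82/164 = 6 V.
Assume saturation: I_D = (k_n/2)(V_GS − V_t)² with V_GS = V_G − I_D·R_S = 6 − 3.3·I_D.
Substituting gives 20.7·I_D² − 56.2·I_D + 36.8 = 0, with roots I_D = 1.1 or 1.61 mA.
The root I_D = 1.61 mA gives V_GS = 0.679 V ≤ V_t, so take I_D = 1.1 mA.
Then V_GS = 2.36 V and V_DS = V_DD − I_D(R_D+R_S) = 12 − 1.1×3.98 = 7.61 V.
Saturation requires V_DS ≥ V_GS − V_t = 0.762 V; 7.61 ≥ 0.762 ✓.

I_D ≈ 1.1 mA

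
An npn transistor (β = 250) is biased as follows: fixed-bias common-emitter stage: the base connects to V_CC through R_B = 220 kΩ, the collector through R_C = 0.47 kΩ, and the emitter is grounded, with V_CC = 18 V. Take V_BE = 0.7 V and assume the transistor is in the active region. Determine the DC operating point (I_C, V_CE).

Base loop: V_CC = I_B·R_B + V_BE, so I_B = (18 − 0.7)/220 kΩ = 0.0786 mA.
In the active region I_C = β·I_B = 250 × 0.0786 = 19.7 mA.
Collector loop: V_CE = V_CC − I_C·R_C = 18 − 19.7×0.47 = 8.76 V.
Since V_CE = 8.76 V > V_CE(sat) ≈ 0.2 V, the transistor is in the active region as assumed.

I_C ≈ 20 mA, V_CE ≈ 8.8 V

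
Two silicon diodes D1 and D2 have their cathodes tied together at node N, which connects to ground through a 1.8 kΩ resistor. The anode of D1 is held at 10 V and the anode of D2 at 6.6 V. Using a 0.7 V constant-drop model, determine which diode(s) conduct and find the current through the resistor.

Only D1 conducts; I_R ≈ 5.2 mA

Assume both conduct. Then node N would need to be at both 10−0.7 = 9.3 V and 6.6−0.7 = 5.9 V, which is impossible.
Assume only D1 conducts: V_N = 10 − 0.7 = 9.3 V, so I_R = 9.3/1.8 = 5.17 mA.
Check D2: its anode-to-cathode voltage is 6.6 − 9.3 = -2.7 V < 0.7 V, so it is off. The assumption is consistent.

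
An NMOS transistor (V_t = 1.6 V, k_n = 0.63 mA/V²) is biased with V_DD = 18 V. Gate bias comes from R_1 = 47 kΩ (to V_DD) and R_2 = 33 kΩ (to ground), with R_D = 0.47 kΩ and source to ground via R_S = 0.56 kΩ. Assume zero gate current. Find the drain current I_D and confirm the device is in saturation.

V_G = V_DD·R_2/(R_1+R_2) = 18×33/80 = 7.42 V.
Assume saturation: I_D = (k_n/2)(V_GS − V_t)² with V_GS = V_G − I_D·R_S = 7.42 − 0.56·I_D.
Substituting gives 0.0988·I_D² − 3.06·I_D + 10.7 = 0, with roots I_D = 4.02 or 26.9 mA.
The root I_D = 26.9 mA gives V_GS = -7.64 V ≤ V_t, so take I_D = 4.02 mA.
Then V_GS = 5.17 V and V_DS = V_DD − I_D(R_D+R_S) = 18 − 4.02×1.03 = 13.9 V.
Saturation requires V_DS ≥ V_GS − V_t = 3.57 V; 13.9 ≥ 3.57 ✓.

I_D ≈ 4 mA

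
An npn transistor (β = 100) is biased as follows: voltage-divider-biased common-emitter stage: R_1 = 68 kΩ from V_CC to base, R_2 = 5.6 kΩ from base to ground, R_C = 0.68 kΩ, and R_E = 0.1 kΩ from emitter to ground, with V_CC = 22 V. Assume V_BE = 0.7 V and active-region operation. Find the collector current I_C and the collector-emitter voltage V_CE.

Thevenize the base divider: V_Th = V_CC·R_2/(R_1+R_2) = 22×5.6/73.6 = 1.67 V, R_Th = R_1‖R_2 = 5.17 kΩ.
Base-emitter loop: V_Th = I_B·R_Th + V_BE + (β+1)I_B·R_E, so I_B = (1.67 − 0.7) / (5.17 + 101×0.1) = 0.0638 mA.
I_C = β·I_B = 100×0.0638 = 6.38 mA, and I_E = (β+1)I_B = 6.44 mA.
V_CE = V_CC − I_C·R_C − I_E·R_E = 22 − 6.38×0.68 − 6.44×0.1 = 17 V.
V_CE = 17 V > 0.2 V confirms active-region operation.

I_C ≈ 6.4 mA, V_CE ≈ 17 V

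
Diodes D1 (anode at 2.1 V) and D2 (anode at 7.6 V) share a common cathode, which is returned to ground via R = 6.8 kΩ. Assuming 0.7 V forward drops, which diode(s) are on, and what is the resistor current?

Assume both conduct. Then node N would need to be at both 2.1−0.7 = 1.4 V and 7.6−0.7 = 6.9 V, which is impossible.
Assume only D2 conducts: V_N = 7.6 − 0.7 = 6.9 V, so I_R = 6.9/6.8 = 1.01 mA.
Check D1: its anode-to-cathode voltage is 2.1 − 6.9 = -4.8 V < 0.7 V, so it is off. The assumption is consistent.

Only D2 conducts; I_R ≈ 1 mA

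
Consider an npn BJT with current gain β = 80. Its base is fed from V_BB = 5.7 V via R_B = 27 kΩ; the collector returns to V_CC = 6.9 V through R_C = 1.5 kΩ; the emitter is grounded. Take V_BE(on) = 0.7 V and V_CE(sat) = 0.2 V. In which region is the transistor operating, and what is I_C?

saturation; I_C ≈ 4.5 mA

Assume active: I_B = (5.7 − 0.7)/27 = 0.185 mA, giving I_C = β·I_B = 14.8 mA.
But then V_CE = 6.9 − 14.8×1.5 = -15.3 V < V_CE(sat) = 0.2 V — impossible in the active region.
So the transistor is saturated. With V_CE = 0.2 V, I_C = (V_CC − 0.2)/R_C = 6.7/1.5 = 4.47 mA.
Check: β·I_B = 14.8 mA > I_C = 4.47 mA, confirming saturation.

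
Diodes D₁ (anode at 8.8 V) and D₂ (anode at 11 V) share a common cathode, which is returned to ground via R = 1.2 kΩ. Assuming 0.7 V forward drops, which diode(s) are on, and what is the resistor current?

Only D₂ conducts; I_R ≈ 8.6 mA

Assume both conduct. Then node N would need to be at both 8.8−0.7 = 8.1 V and 11−0.7 = 10.3 V, which is impossible.
Assume only D₂ conducts: V_N = 11 − 0.7 = 10.3 V, so I_R = 10.3/1.2 = 8.58 mA.
Check D₁: its anode-to-cathode voltage is 8.8 − 10.3 = -1.5 V < 0.7 V, so it is off. The assumption is consistent.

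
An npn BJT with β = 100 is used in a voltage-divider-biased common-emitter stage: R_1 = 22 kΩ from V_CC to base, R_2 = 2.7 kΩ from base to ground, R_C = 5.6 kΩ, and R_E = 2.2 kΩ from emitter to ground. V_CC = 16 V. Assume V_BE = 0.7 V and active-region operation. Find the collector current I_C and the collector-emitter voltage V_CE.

I_C ≈ 0.47 mA, V_CE ≈ 12 V

Thevenize the base divider: V_Th = V_CC·R_2/(R_1+R_2) = 16×2.7/24.7 = 1.75 V, R_Th = R_1‖R_2 = 2.4 kΩ.
Base-emitter loop: V_Th = I_B·R_Th + V_BE + (β+1)I_B·R_E, so I_B = (1.75 − 0.7) / (2.4 + 101×2.2) = 0.00467 mA.
I_C = β·I_B = 100×0.00467 = 0.467 mA, and I_E = (β+1)I_B = 0.472 mA.
V_CE = V_CC − I_C·R_C − I_E·R_E = 16 − 0.467×5.6 − 0.472×2.2 = 12.3 V.
V_CE = 12.3 V > 0.2 V confirms active-region operation.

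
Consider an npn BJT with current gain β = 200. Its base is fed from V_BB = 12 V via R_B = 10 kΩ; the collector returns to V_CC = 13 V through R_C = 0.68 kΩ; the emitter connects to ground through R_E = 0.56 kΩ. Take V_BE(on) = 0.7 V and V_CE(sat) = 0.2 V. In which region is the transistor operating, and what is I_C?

Assume active: I_B = (12 − 0.7)/(10 + 201×0.56) = 0.0922 mA, I_C = β·I_B = 18.4 mA.
Then V_CE = 13 − 18.4×0.68 − 18.5×0.56 = -9.92 V < 0.2 V — the active assumption fails.
Re-solve with V_CE = 0.2 V. KCL at the emitter: V_E/R_E = (V_BB−0.7−V_E)/R_B + (V_CC−0.2−V_E)/R_C, giving V_E = 5.95 V.
I_C = (V_CC − 0.2 − V_E)/R_C = (12.8 − 5.95)/0.68 = 10.1 mA.
Check: I_B = (11.3 − 5.95)/10 = 0.535 mA, and β·I_B = 107 mA > I_C, confirming saturation.

saturation; I_C ≈ 10 mA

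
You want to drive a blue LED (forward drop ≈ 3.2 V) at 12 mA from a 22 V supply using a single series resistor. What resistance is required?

R ≈ 1.6 kΩ

The resistor drops V_S − V_D = 22 − 3.2 = 18.8 V at 12 mA.
R = 18.8 V / 12 mA = 1.57 kΩ.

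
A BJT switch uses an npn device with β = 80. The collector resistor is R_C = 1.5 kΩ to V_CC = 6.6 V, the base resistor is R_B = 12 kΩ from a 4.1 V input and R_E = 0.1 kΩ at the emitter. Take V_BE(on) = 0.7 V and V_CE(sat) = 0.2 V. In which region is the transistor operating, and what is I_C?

Assume active: I_B = (4.1 − 0.7)/(12 + 81×0.1) = 0.169 mA, I_C = β·I_B = 13.5 mA.
Then V_CE = 6.6 − 13.5×1.5 − 13.7×0.1 = -15.1 V < 0.2 V — the active assumption fails.
Re-solve with V_CE = 0.2 V. KCL at the emitter: V_E/R_E = (V_BB−0.7−V_E)/R_B + (V_CC−0.2−V_E)/R_C, giving V_E = 0.423 V.
I_C = (V_CC − 0.2 − V_E)/R_C = (6.4 − 0.423)/1.5 = 3.98 mA.
Check: I_B = (3.4 − 0.423)/12 = 0.248 mA, and β·I_B = 19.8 mA > I_C, confirming saturation.

saturation; I_C ≈ 4 mA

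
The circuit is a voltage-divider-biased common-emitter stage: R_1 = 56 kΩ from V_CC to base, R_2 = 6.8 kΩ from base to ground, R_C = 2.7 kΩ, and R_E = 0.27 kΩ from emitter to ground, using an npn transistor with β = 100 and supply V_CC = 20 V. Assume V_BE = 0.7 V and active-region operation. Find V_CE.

V_CE ≈ 6.9 V

Thevenize the base divider: V_Th = V_CC·R_2/(R_1+R_2) = 20×6.8/62.8 = 2.17 V, R_Th = R_1‖R_2 = 6.06 kΩ.
Base-emitter loop: V_Th = I_B·R_Th + V_BE + (β+1)I_B·R_E, so I_B = (2.17 − 0.7) / (6.06 + 101×0.27) = 0.044 mA.
I_C = β·I_B = 100×0.044 = 4.4 mA, and I_E = (β+1)I_B = 4.44 mA.
V_CE = V_CC − I_C·R_C − I_E·R_E = 20 − 4.4×2.7 − 4.44×0.27 = 6.93 V.
V_CE = 6.93 V > 0.2 V confirms active-region operation.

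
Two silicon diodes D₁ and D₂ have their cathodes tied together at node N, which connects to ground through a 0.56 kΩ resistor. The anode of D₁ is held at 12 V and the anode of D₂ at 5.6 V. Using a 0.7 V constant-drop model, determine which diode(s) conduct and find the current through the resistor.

Only D₁ conducts; I_R ≈ 20 mA

Assume both conduct. Then node N would need to be at both 12−0.7 = 11.3 V and 5.6−0.7 = 4.9 V, which is impossible.
Assume only D₁ conducts: V_N = 12 − 0.7 = 11.3 V, so I_R = 11.3/0.56 = 20.2 mA.
Check D₂: its anode-to-cathode voltage is 5.6 − 11.3 = -5.7 V < 0.7 V, so it is off. The assumption is consistent.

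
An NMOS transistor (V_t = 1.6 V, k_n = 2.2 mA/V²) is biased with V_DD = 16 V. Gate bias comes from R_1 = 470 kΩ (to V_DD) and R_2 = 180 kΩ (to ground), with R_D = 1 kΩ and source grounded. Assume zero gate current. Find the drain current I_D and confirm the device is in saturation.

V_G = V_DD·R_2/(R_1+R_2) = 16×180/650 = 4.43 V. With the source grounded, V_GS = V_G = 4.43 V.
Assume saturation: I_D = (k_n/2)(V_GS − V_t)² = (2.2/2)×(4.43 − 1.6)² = 1.1×2.83² = 8.81 mA.
V_DS = V_DD − I_D·R_D = 16 − 8.81×1 = 7.19 V.
Saturation requires V_DS ≥ V_GS − V_t = 2.83 V; 7.19 ≥ 2.83 ✓.

I_D ≈ 8.8 mA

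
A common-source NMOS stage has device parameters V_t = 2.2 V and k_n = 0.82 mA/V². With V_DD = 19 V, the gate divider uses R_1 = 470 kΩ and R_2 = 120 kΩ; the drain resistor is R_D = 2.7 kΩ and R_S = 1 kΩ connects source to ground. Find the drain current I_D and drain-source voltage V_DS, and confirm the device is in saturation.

V_G = V_DD·R_2/(R_1+R_2) = 19×120/590 = 3.86 V.
Assume saturation: I_D = (k_n/2)(V_GS − V_t)² with V_GS = V_G − I_D·R_S = 3.86 − 1·I_D.
Substituting gives 0.41·I_D² − 2.36·I_D + 1.14 = 0, with roots I_D = 0.529 or 5.24 mA.
The root I_D = 5.24 mA gives V_GS = -1.37 V ≤ V_t, so take I_D = 0.529 mA.
Then V_GS = 3.34 V and V_DS = V_DD − I_D(R_D+R_S) = 19 − 0.529×3.7 = 17 V.
Saturation requires V_DS ≥ V_GS − V_t = 1.14 V; 17 ≥ 1.14 ✓.

I_D ≈ 0.53 mA, V_DS ≈ 17 V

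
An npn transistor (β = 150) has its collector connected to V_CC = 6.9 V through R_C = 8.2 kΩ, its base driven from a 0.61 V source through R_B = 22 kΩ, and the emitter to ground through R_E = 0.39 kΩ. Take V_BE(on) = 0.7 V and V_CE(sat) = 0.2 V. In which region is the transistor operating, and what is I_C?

cutoff; I_C ≈ 0

V_BB = 0.61 V ≤ V_BE(on) = 0.7 V, so the base-emitter junction is not forward biased.
The transistor is in cutoff: I_B = I_C = 0.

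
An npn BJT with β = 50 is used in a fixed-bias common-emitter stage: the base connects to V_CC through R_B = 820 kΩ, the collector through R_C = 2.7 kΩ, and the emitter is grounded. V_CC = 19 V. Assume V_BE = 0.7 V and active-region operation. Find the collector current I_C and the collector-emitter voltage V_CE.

I_C ≈ 1.1 mA, V_CE ≈ 16 V

Base loop: V_CC = I_B·R_B + V_BE, so I_B = (19 − 0.7)/820 kΩ = 0.0223 mA.
In the active region I_C = β·I_B = 50 × 0.0223 = 1.12 mA.
Collector loop: V_CE = V_CC − I_C·R_C = 19 − 1.12×2.7 = 16 V.
Since V_CE = 16 V > V_CE(sat) ≈ 0.2 V, the transistor is in the active region as assumed.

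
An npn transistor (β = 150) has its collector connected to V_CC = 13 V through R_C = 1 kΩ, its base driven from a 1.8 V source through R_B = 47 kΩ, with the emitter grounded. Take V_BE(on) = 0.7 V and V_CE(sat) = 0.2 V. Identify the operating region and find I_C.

Assume active. Base-emitter loop: I_B = (V_BB − V_BE)/R_B = (1.8 − 0.7)/47 = 0.0234 mA.
I_C = β·I_B = 150×0.0234 = 3.51 mA.
V_CE = V_CC − I_C·R_C = 13 − 3.51×1 = 9.49 V > V_CE(sat), so the active-region assumption holds.

active; I_C ≈ 3.5 mA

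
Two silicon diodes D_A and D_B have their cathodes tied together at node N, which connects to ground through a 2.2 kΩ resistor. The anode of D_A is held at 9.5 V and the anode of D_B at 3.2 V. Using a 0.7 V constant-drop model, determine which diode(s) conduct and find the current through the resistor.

Only D_A conducts; I_R ≈ 4 mA

Assume both conduct. Then node N would need to be at both 9.5−0.7 = 8.8 V and 3.2−0.7 = 2.5 V, which is impossible.
Assume only D_A conducts: V_N = 9.5 − 0.7 = 8.8 V, so I_R = 8.8/2.2 = 4 mA.
Check D_B: its anode-to-cathode voltage is 3.2 − 8.8 = -5.6 V < 0.7 V, so it is off. The assumption is consistent.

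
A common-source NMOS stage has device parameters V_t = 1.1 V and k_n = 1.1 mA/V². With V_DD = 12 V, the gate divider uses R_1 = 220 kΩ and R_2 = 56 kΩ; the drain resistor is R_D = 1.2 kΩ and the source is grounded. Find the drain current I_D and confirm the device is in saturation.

I_D ≈ 0.98 mA

V_G = V_DD·R_2/(R_1+R_2) = 12×56/276 = 2.43 V. With the source grounded, V_GS = V_G = 2.43 V.
Assume saturation: I_D = (k_n/2)(V_GS − V_t)² = (1.1/2)×(2.43 − 1.1)² = 0.55×1.33² = 0.98 mA.
V_DS = V_DD − I_D·R_D = 12 − 0.98×1.2 = 10.8 V.
Saturation requires V_DS ≥ V_GS − V_t = 1.33 V; 10.8 ≥ 1.33 ✓.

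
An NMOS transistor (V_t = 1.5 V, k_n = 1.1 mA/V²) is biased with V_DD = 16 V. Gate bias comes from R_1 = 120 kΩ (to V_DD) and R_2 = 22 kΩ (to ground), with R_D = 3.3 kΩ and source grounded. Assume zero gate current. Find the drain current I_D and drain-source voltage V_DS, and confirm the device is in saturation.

V_G = V_DD·R_2/(R_1+R_2) = 16×22/142 = 2.48 V. With the source grounded, V_GS = V_G = 2.48 V.
Assume saturation: I_D = (k_n/2)(V_GS − V_t)² = (1.1/2)×(2.48 − 1.5)² = 0.55×0.979² = 0.527 mA.
V_DS = V_DD − I_D·R_D = 16 − 0.527×3.3 = 14.3 V.
Saturation requires V_DS ≥ V_GS − V_t = 0.979 V; 14.3 ≥ 0.979 ✓.

I_D ≈ 0.53 mA, V_DS ≈ 14 V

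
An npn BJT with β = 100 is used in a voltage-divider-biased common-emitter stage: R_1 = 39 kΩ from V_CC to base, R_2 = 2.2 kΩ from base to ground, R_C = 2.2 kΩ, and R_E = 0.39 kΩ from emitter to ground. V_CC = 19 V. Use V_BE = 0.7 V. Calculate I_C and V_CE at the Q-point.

Thevenize the base divider: V_Th = V_CC·R_2/(R_1+R_2) = 19×2.2/41.2 = 1.01 V, R_Th = R_1‖R_2 = 2.08 kΩ.
Base-emitter loop: V_Th = I_B·R_Th + V_BE + (β+1)I_B·R_E, so I_B = (1.01 − 0.7) / (2.08 + 101×0.39) = 0.00758 mA.
I_C = β·I_B = 100×0.00758 = 0.758 mA, and I_E = (β+1)I_B = 0.766 mA.
V_CE = V_CC − I_C·R_C − I_E·R_E = 19 − 0.758×2.2 − 0.766×0.39 = 17 V.
V_CE = 17 V > 0.2 V confirms active-region operation.

I_C ≈ 0.76 mA, V_CE ≈ 17 V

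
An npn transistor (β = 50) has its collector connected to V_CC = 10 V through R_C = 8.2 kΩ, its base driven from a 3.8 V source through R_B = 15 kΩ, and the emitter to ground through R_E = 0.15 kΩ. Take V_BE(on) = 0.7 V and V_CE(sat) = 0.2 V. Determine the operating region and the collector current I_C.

Assume active: I_B = (3.8 − 0.7)/(15 + 51×0.15) = 0.137 mA, I_C = β·I_B = 6.84 mA.
Then V_CE = 10 − 6.84×8.2 − 6.98×0.15 = -47.2 V < 0.2 V — the active assumption fails.
Re-solve with V_CE = 0.2 V. KCL at the emitter: V_E/R_E = (V_BB−0.7−V_E)/R_B + (V_CC−0.2−V_E)/R_C, giving V_E = 0.204 V.
I_C = (V_CC − 0.2 − V_E)/R_C = (9.8 − 0.204)/8.2 = 1.17 mA.
Check: I_B = (3.1 − 0.204)/15 = 0.193 mA, and β·I_B = 9.65 mA > I_C, confirming saturation.

saturation; I_C ≈ 1.2 mA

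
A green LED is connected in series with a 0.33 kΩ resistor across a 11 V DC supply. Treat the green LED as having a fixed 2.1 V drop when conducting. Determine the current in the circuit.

I ≈ 27 mA

KVL around the loop: 11 = V_D + I·R = 2.1 + I × 0.33 kΩ.
So I = (11 − 2.1) / 0.33 kΩ = 8.9 / 0.33 = 27 mA.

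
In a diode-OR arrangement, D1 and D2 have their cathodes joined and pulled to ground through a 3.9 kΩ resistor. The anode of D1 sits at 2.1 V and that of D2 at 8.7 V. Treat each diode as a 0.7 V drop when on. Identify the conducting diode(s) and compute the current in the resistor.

Only D2 conducts; I_R ≈ 2.1 mA

Assume both conduct. Then node N would need to be at both 2.1−0.7 = 1.4 V and 8.7−0.7 = 8 V, which is impossible.
Assume only D2 conducts: V_N = 8.7 − 0.7 = 8 V, so I_R = 8/3.9 = 2.05 mA.
Check D1: its anode-to-cathode voltage is 2.1 − 8 = -5.9 V < 0.7 V, so it is off. The assumption is consistent.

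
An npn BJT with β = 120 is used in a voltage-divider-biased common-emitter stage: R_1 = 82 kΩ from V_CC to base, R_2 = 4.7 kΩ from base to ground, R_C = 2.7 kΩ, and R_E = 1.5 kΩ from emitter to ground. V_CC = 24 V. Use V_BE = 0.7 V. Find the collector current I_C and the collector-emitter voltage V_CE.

I_C ≈ 0.39 mA, V_CE ≈ 22 V

Thevenize the base divider: V_Th = V_CC·R_2/(R_1+R_2) = 24×4.7/86.7 = 1.3 V, R_Th = R_1‖R_2 = 4.45 kΩ.
Base-emitter loop: V_Th = I_B·R_Th + V_BE + (β+1)I_B·R_E, so I_B = (1.3 − 0.7) / (4.45 + 121×1.5) = 0.00323 mA.
I_C = β·I_B = 120×0.00323 = 0.388 mA, and I_E = (β+1)I_B = 0.391 mA.
V_CE = V_CC − I_C·R_C − I_E·R_E = 24 − 0.388×2.7 − 0.391×1.5 = 22.4 V.
V_CE = 22.4 V > 0.2 V confirms active-region operation.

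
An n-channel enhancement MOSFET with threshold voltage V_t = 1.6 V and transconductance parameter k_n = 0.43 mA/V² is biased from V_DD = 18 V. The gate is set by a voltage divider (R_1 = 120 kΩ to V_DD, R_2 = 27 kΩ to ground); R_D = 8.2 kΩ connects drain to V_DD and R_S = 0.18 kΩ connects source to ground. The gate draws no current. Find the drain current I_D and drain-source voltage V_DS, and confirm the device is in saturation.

V_G = V_DD·R_2/(R_1+R_2) = 18×27/147 = 3.31 V.
Assume saturation: I_D = (k_n/2)(V_GS − V_t)² with V_GS = V_G − I_D·R_S = 3.31 − 0.18·I_D.
Substituting gives 0.00697·I_D² − 1.13·I_D + 0.626 = 0, with roots I_D = 0.555 or 162 mA.
The root I_D = 162 mA gives V_GS = -25.8 V ≤ V_t, so take I_D = 0.555 mA.
Then V_GS = 3.21 V and V_DS = V_DD − I_D(R_D+R_S) = 18 − 0.555×8.38 = 13.4 V.
Saturation requires V_DS ≥ V_GS − V_t = 1.61 V; 13.4 ≥ 1.61 ✓.

I_D ≈ 0.55 mA, V_DS ≈ 13 V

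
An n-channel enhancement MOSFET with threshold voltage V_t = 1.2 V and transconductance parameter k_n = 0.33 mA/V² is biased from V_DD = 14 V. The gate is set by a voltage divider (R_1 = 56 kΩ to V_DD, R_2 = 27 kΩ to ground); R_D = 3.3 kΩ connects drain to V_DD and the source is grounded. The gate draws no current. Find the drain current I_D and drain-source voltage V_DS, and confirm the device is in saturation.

I_D ≈ 1.9 mA, V_DS ≈ 7.9 V

V_G = V_DD·R_2/(R_1+R_2) = 14×27/83 = 4.55 V. With the source grounded, V_GS = V_G = 4.55 V.
Assume saturation: I_D = (k_n/2)(V_GS − V_t)² = (0.33/2)×(4.55 − 1.2)² = 0.165×3.35² = 1.86 mA.
V_DS = V_DD − I_D·R_D = 14 − 1.86×3.3 = 7.87 V.
Saturation requires V_DS ≥ V_GS − V_t = 3.35 V; 7.87 ≥ 3.35 ✓.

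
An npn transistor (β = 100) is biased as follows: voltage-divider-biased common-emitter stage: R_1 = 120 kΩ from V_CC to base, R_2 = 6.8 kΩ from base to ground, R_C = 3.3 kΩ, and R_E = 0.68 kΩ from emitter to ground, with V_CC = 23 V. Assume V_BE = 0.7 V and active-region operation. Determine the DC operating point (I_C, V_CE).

Thevenize the base divider: V_Th = V_CC·R_2/(R_1+R_2) = 23×6.8/127 = 1.23 V, R_Th = R_1‖R_2 = 6.44 kΩ.
Base-emitter loop: V_Th = I_B·R_Th + V_BE + (β+1)I_B·R_E, so I_B = (1.23 − 0.7) / (6.44 + 101×0.68) = 0.0071 mA.
I_C = β·I_B = 100×0.0071 = 0.71 mA, and I_E = (β+1)I_B = 0.717 mA.
V_CE = V_CC − I_C·R_C − I_E·R_E = 23 − 0.71×3.3 − 0.717×0.68 = 20.2 V.
V_CE = 20.2 V > 0.2 V confirms active-region operation.

I_C ≈ 0.71 mA, V_CE ≈ 20 V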